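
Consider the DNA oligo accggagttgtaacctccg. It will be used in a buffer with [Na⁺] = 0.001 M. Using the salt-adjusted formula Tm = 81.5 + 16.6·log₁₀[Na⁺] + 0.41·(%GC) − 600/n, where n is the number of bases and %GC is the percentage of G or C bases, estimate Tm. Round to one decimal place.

Length n = 19. G=5, C=6, T=4, A=4
G+C = 11, so %GC = 11/19 × 100 = 57.895%
Salt term: 16.6 × (-3) = -49.8
GC term: 0.41 × 57.895 = 23.737; length term: −600/19 = −31.579
Tm = 81.5 + (-49.8) + 23.737 − 31.579 = 23.858 → 23.9°C

23.9°C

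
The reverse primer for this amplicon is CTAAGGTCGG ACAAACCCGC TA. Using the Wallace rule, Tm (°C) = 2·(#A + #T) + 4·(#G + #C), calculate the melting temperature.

Counting bases: T=3, A=7, G=5, C=7
AT pairs contribute 10, GC pairs contribute 12.
Tm = 4·12 + 2·10 = 48 + 20 = 68°C

68°C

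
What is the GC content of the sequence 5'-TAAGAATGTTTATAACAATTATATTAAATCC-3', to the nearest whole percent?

Scanning the sequence gives G=2, A=14, T=12, C=3.
G+C = 2 + 3 = 5 out of 31 bases
%GC = 5/31 × 100 = 16.13% ≈ 16%

16%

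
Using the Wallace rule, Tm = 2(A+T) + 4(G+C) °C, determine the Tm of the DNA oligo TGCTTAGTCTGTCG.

Base counts: G=4, C=3, T=6, A=1
A+T = 7, G+C = 7
Tm = 4·7 + 2·7 = 28 + 14 = 42°C

42°C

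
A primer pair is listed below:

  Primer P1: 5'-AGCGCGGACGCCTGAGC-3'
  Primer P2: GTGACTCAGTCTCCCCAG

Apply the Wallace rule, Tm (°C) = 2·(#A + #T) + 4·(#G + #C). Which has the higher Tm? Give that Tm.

Primer P1, 60°C

Primer P1: A+T=4, G+C=13 → Tm = 2(4)+4(13) = 60°C
Primer P2: A+T=7, G+C=11 → Tm = 2(7)+4(11) = 58°C
60°C vs 58°C → primer P1 is higher.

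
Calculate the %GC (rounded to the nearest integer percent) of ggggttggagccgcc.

Counting bases: T=2, G=8, A=1, C=4
G+C = 8 + 4 = 12 out of 15 bases
%GC = 12/15 × 100 = 80% ≈ 80%

80%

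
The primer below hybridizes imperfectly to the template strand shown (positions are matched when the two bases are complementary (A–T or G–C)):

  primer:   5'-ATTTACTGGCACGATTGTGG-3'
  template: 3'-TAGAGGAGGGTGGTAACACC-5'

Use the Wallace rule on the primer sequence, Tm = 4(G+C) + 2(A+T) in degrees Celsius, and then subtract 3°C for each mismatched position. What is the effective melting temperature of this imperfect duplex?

Primer base counts: A=4, T=7, G=6, C=3 → A+T=11, G+C=9
Perfect-match Tm = 2(11) + 4(9) = 22 + 36 = 58°C
Mismatches (positions where the bases are not complementary): 5 (at positions 3, 5, 8, 9, 13)
Effective Tm = 58 − 5×3 = 58 − 15 = 43°C

43°C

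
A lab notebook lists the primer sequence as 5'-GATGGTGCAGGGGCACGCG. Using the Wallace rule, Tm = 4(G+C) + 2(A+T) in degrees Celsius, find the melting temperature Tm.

66°C

A=3, G=10, T=2, C=4
A+T = 5, G+C = 14
Tm = 4·14 + 2·5 = 56 + 10 = 66°C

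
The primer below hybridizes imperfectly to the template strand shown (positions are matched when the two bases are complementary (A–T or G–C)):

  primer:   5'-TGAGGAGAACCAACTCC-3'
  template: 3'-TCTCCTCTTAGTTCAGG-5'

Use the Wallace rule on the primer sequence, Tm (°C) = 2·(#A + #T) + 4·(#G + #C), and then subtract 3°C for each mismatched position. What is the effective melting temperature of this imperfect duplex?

43°C

Primer base counts: A=6, T=2, G=4, C=5 → A+T=8, G+C=9
Perfect-match Tm = 2(8) + 4(9) = 16 + 36 = 52°C
Mismatches (positions where the bases are not complementary): 3 (at positions 1, 10, 14)
Effective Tm = 52 − 3×3 = 52 − 9 = 43°C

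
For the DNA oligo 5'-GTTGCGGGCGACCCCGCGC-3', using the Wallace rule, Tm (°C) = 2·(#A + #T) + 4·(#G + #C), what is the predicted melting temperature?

70°C

A=1, C=8, T=2, G=8
A+T = 3, G+C = 16
Tm = 2×3 + 4×16 = 70°C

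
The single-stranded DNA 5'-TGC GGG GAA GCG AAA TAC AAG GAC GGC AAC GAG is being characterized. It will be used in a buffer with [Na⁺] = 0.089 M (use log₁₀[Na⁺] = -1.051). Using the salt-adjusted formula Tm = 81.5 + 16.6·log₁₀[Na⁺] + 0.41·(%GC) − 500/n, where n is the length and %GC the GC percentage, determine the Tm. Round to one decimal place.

Length n = 33. Scanning the sequence gives G=13, A=12, C=6, T=2.
G+C = 19, so %GC = 19/33 × 100 = 57.576%
Salt term: 16.6 × (-1.051) = -17.447
GC term: 0.41 × 57.576 = 23.606; length term: −500/33 = −15.152
Tm = 81.5 + (-17.447) + 23.606 − 15.152 = 72.507 → 72.5°C

72.5°C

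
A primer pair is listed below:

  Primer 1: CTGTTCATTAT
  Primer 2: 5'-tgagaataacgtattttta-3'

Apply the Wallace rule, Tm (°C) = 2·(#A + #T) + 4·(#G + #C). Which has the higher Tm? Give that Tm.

Primer 1: A+T=8, G+C=3 → Tm = 2(8)+4(3) = 28°C
Primer 2: A+T=15, G+C=4 → Tm = 2(15)+4(4) = 46°C
28°C vs 46°C → primer 2 is higher.

Primer 2, 46°C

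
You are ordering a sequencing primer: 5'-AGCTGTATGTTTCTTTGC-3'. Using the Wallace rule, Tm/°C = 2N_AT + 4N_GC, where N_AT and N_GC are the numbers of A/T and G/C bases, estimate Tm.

50°C

Scanning the sequence gives A=2, T=9, C=3, G=4.
So N_AT = 11 and N_GC = 7.
Tm = 2(11) + 4(7) = 22 + 28 = 50°C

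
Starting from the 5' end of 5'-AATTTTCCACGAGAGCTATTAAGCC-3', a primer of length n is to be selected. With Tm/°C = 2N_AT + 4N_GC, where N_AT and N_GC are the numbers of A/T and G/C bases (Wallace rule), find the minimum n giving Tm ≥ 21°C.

First 8 bases: AATTTTCC → Tm = 20°C (< 21°C)
First 9 bases: AATTTTCCA → Tm = 22°C (≥ 21°C)
Since every base adds ≥2°C, Tm only increases with n, so the threshold is first crossed at n = 9.

n = 9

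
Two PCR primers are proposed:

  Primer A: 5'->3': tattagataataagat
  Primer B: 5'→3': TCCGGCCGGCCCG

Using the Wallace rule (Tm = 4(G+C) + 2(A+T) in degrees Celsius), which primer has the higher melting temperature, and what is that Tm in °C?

Primer B, 50°C

Primer A: A+T=14, G+C=2 → Tm = 2(14)+4(2) = 36°C
Primer B: A+T=1, G+C=12 → Tm = 2(1)+4(12) = 50°C
36°C vs 50°C → primer B is higher.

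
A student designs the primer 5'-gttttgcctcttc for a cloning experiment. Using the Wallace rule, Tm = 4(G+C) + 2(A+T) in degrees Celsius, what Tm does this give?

38°C

Counting bases: C=4, T=7, A=0, G=2
A+T = 7, G+C = 6
Tm = 2×7 + 4×6 = 38°C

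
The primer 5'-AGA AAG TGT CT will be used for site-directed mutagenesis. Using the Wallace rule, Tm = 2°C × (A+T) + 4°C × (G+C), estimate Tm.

Base counts: A=4, T=3, G=3, C=1
So N_AT = 7 and N_GC = 4.
Tm = 2×7 + 4×4 = 30°C

30°C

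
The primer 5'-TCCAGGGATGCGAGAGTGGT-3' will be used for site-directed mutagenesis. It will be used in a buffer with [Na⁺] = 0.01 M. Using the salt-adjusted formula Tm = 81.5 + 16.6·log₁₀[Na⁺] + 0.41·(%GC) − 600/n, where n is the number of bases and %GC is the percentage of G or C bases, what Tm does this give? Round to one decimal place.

42.9°C

Length n = 20. A=4, C=3, T=4, G=9
G+C = 12, so %GC = 12/20 × 100 = 60%
Salt term: 16.6 × (-2) = -33.2
GC term: 0.41 × 60 = 24.6; length term: −600/20 = −30
Tm = 81.5 + (-33.2) + 24.6 − 30 = 42.9 → 42.9°C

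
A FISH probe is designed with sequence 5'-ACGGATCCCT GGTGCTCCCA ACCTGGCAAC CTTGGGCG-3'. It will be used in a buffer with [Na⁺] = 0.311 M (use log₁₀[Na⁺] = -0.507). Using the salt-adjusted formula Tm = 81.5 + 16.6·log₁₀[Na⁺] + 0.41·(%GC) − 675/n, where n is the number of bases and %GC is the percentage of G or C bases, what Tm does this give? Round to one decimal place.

82.3°C

Length n = 38. C=14, G=11, T=7, A=6
G+C = 25, so %GC = 25/38 × 100 = 65.789%
Salt term: 16.6 × (-0.507) = -8.416
GC term: 0.41 × 65.789 = 26.973; length term: −675/38 = −17.763
Tm = 81.5 + (-8.416) + 26.973 − 17.763 = 82.294 → 82.3°C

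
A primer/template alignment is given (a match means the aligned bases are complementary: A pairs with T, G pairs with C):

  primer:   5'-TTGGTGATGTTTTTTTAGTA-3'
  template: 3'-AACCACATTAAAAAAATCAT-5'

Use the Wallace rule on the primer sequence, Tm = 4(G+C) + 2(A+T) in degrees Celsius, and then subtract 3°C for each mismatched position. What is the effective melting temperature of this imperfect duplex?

41°C

Primer base counts: A=3, T=12, G=5, C=0 → A+T=15, G+C=5
Perfect-match Tm = 2(15) + 4(5) = 30 + 20 = 50°C
Mismatches (positions where the bases are not complementary): 3 (at positions 7, 8, 9)
Effective Tm = 50 − 3×3 = 50 − 9 = 41°C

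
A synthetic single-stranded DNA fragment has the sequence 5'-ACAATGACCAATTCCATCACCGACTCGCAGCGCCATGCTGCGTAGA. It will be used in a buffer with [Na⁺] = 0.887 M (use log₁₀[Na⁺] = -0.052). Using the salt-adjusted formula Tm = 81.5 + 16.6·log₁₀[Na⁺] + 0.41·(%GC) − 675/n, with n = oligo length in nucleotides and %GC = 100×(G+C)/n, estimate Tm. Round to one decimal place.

88.2°C

Length n = 46. Base counts: G=9, C=16, A=13, T=8
G+C = 25, so %GC = 25/46 × 100 = 54.348%
Salt term: 16.6 × (-0.052) = -0.863
GC term: 0.41 × 54.348 = 22.283; length term: −675/46 = −14.674
Tm = 81.5 + (-0.863) + 22.283 − 14.674 = 88.246 → 88.2°C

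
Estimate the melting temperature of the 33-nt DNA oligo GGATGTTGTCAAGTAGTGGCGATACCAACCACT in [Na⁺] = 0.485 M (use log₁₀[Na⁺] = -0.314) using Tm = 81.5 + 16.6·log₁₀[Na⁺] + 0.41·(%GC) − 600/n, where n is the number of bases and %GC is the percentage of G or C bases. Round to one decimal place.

78.0°C

Length n = 33. Scanning the sequence gives C=7, A=9, T=8, G=9.
G+C = 16, so %GC = 16/33 × 100 = 48.485%
Salt term: 16.6 × (-0.314) = -5.212
GC term: 0.41 × 48.485 = 19.879; length term: −600/33 = −18.182
Tm = 81.5 + (-5.212) + 19.879 − 18.182 = 77.985 → 78.0°C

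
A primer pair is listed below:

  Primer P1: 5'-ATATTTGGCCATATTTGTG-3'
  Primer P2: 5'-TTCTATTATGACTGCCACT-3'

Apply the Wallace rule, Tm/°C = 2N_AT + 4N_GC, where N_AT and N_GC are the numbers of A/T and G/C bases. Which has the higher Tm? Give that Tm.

Primer P2, 52°C

Primer P1: A+T=13, G+C=6 → Tm = 2(13)+4(6) = 50°C
Primer P2: A+T=12, G+C=7 → Tm = 2(12)+4(7) = 52°C
50°C vs 52°C → primer P2 is higher.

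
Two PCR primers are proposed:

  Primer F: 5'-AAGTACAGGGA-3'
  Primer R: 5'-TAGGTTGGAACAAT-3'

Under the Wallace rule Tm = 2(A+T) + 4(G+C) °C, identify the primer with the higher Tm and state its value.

Primer R, 38°C

Primer F: A+T=6, G+C=5 → Tm = 2(6)+4(5) = 32°C
Primer R: A+T=9, G+C=5 → Tm = 2(9)+4(5) = 38°C
32°C vs 38°C → primer R is higher.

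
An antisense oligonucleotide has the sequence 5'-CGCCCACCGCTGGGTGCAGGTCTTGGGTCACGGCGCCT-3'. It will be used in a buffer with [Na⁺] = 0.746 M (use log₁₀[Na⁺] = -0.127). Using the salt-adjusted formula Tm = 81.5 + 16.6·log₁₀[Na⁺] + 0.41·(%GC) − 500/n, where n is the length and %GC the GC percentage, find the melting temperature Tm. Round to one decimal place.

Length n = 38. Scanning the sequence gives T=7, C=14, A=3, G=14.
G+C = 28, so %GC = 28/38 × 100 = 73.684%
Salt term: 16.6 × (-0.127) = -2.108
GC term: 0.41 × 73.684 = 30.21; length term: −500/38 = −13.158
Tm = 81.5 + (-2.108) + 30.21 − 13.158 = 96.444 → 96.4°C

96.4°C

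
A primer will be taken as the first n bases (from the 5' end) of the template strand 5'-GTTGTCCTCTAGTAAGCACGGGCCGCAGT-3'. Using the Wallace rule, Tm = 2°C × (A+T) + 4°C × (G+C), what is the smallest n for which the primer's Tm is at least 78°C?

n = 25

First 24 bases: GTTGTCCTCTAGTAAGCACGGGCC → Tm = 76°C (< 78°C)
First 25 bases: GTTGTCCTCTAGTAAGCACGGGCCG → Tm = 80°C (≥ 78°C)
Since every base adds ≥2°C, Tm only increases with n, so the threshold is first crossed at n = 25.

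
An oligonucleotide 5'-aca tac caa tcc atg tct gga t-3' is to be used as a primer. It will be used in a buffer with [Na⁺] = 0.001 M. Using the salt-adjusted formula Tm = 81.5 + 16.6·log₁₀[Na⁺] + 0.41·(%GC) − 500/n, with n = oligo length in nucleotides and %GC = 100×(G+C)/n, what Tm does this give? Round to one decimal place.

25.7°C

Length n = 22. Counting bases: C=6, T=6, G=3, A=7
G+C = 9, so %GC = 9/22 × 100 = 40.909%
Salt term: 16.6 × (-3) = -49.8
GC term: 0.41 × 40.909 = 16.773; length term: −500/22 = −22.727
Tm = 81.5 + (-49.8) + 16.773 − 22.727 = 25.746 → 25.7°C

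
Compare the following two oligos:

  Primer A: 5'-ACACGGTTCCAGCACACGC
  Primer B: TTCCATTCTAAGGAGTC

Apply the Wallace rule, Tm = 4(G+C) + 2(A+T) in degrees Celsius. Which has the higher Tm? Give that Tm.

Primer A, 62°C

Primer A: A+T=7, G+C=12 → Tm = 2(7)+4(12) = 62°C
Primer B: A+T=10, G+C=7 → Tm = 2(10)+4(7) = 48°C
62°C vs 48°C → primer A is higher.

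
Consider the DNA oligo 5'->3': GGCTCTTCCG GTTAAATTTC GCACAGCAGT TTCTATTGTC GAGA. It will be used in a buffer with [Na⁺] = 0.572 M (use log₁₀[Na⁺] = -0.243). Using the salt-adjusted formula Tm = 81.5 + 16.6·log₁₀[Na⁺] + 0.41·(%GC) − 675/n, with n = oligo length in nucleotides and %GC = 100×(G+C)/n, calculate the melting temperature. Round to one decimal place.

Length n = 44. Base counts: A=9, G=10, C=10, T=15
G+C = 20, so %GC = 20/44 × 100 = 45.455%
Salt term: 16.6 × (-0.243) = -4.034
GC term: 0.41 × 45.455 = 18.637; length term: −675/44 = −15.341
Tm = 81.5 + (-4.034) + 18.637 − 15.341 = 80.762 → 80.8°C

80.8°C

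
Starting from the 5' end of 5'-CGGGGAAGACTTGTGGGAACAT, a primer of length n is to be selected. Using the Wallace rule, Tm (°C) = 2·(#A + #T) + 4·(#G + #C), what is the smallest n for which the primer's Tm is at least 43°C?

First 13 bases: CGGGGAAGACTTG → Tm = 42°C (< 43°C)
First 14 bases: CGGGGAAGACTTGT → Tm = 44°C (≥ 43°C)
Each additional base adds 2°C (A/T) or 4°C (G/C), so Tm is non-decreasing in n; n = 14 is the first length to reach 43°C.

n = 14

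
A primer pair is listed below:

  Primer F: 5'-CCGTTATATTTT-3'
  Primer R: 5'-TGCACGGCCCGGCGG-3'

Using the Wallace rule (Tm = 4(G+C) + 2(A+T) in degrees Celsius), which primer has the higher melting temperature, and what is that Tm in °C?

Primer R, 56°C

Primer F: A+T=9, G+C=3 → Tm = 2(9)+4(3) = 30°C
Primer R: A+T=2, G+C=13 → Tm = 2(2)+4(13) = 56°C
30°C vs 56°C → primer R is higher.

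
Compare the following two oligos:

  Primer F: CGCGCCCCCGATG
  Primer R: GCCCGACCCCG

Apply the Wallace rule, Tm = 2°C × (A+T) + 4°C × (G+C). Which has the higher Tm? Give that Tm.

Primer F, 48°C

Primer F: A+T=2, G+C=11 → Tm = 2(2)+4(11) = 48°C
Primer R: A+T=1, G+C=10 → Tm = 2(1)+4(10) = 42°C
48°C vs 42°C → primer F is higher.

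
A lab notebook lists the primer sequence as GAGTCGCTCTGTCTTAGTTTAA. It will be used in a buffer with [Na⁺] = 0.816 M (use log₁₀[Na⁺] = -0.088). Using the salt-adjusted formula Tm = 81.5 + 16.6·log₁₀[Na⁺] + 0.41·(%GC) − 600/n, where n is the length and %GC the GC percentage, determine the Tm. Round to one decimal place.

69.5°C

Length n = 22. Base counts: C=4, A=4, T=9, G=5
G+C = 9, so %GC = 9/22 × 100 = 40.909%
Salt term: 16.6 × (-0.088) = -1.461
GC term: 0.41 × 40.909 = 16.773; length term: −600/22 = −27.273
Tm = 81.5 + (-1.461) + 16.773 − 27.273 = 69.539 → 69.5°C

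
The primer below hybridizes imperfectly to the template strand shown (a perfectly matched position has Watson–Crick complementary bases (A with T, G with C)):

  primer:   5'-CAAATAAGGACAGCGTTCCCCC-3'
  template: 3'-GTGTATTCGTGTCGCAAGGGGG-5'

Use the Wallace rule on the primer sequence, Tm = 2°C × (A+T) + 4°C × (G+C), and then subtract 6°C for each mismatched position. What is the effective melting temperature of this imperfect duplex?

56°C

Primer base counts: A=7, T=3, G=4, C=8 → A+T=10, G+C=12
Perfect-match Tm = 2(10) + 4(12) = 20 + 48 = 68°C
Mismatches (positions where the bases are not complementary): 2 (at positions 3, 9)
Effective Tm = 68 − 2×6 = 68 − 12 = 56°C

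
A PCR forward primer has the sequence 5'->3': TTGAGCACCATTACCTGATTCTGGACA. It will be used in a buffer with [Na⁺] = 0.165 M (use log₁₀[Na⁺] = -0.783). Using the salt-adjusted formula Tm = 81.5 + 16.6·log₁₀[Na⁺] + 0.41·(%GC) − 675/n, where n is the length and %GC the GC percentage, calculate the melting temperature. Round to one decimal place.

Length n = 27. Counting bases: C=7, A=7, T=8, G=5
G+C = 12, so %GC = 12/27 × 100 = 44.444%
Salt term: 16.6 × (-0.783) = -12.998
GC term: 0.41 × 44.444 = 18.222; length term: −675/27 = −25
Tm = 81.5 + (-12.998) + 18.222 − 25 = 61.724 → 61.7°C

61.7°C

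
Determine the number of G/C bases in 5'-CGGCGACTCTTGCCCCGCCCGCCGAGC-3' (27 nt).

22

Scanning the sequence gives A=2, G=8, C=14, T=3.
G+C = 8 + 14 = 22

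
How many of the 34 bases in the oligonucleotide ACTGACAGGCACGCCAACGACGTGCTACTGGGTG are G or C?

Counting bases: A=8, C=10, G=11, T=5
Total G or C: 11 + 10 = 21

21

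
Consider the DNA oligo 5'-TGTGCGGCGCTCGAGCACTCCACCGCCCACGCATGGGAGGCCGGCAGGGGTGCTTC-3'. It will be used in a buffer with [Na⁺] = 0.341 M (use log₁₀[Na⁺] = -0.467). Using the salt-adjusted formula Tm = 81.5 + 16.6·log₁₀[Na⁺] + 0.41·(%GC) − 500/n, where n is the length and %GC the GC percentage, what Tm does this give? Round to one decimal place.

Length n = 56. Counting bases: T=8, A=7, G=21, C=20
G+C = 41, so %GC = 41/56 × 100 = 73.214%
Salt term: 16.6 × (-0.467) = -7.752
GC term: 0.41 × 73.214 = 30.018; length term: −500/56 = −8.929
Tm = 81.5 + (-7.752) + 30.018 − 8.929 = 94.837 → 94.8°C

94.8°C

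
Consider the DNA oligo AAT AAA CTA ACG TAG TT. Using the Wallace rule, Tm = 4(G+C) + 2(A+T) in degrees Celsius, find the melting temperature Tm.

Counting bases: A=8, C=2, T=5, G=2
So N_AT = 13 and N_GC = 4.
Tm = 2(13) + 4(4) = 26 + 16 = 42°C

42°C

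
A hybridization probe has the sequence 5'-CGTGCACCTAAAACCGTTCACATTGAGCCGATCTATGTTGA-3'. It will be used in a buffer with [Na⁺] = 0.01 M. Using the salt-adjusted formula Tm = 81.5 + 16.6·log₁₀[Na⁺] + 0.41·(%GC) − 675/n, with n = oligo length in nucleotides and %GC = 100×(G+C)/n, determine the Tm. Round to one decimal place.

50.8°C

Length n = 41. Counting bases: C=11, G=8, T=11, A=11
G+C = 19, so %GC = 19/41 × 100 = 46.341%
Salt term: 16.6 × (-2) = -33.2
GC term: 0.41 × 46.341 = 19; length term: −675/41 = −16.463
Tm = 81.5 + (-33.2) + 19 − 16.463 = 50.837 → 50.8°C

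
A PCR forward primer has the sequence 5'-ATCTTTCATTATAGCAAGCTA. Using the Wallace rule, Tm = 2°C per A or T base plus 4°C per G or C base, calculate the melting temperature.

54°C

Base counts: C=4, G=2, A=7, T=8
So N_AT = 15 and N_GC = 6.
Tm = 4·6 + 2·15 = 24 + 30 = 54°C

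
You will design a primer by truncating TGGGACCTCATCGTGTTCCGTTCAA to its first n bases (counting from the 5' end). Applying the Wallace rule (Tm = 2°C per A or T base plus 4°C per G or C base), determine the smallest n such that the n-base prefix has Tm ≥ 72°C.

n = 23

First 22 bases: TGGGACCTCATCGTGTTCCGTT → Tm = 68°C (< 72°C)
First 23 bases: TGGGACCTCATCGTGTTCCGTTC → Tm = 72°C (≥ 72°C)
Since every base adds ≥2°C, Tm only increases with n, so the threshold is first crossed at n = 23.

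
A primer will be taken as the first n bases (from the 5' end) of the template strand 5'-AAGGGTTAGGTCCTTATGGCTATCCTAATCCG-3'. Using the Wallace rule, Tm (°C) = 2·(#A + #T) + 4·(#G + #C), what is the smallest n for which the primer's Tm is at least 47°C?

First 16 bases: AAGGGTTAGGTCCTTA → Tm = 46°C (< 47°C)
First 17 bases: AAGGGTTAGGTCCTTAT → Tm = 48°C (≥ 47°C)
Each additional base adds 2°C (A/T) or 4°C (G/C), so Tm is non-decreasing in n; n = 17 is the first length to reach 47°C.

n = 17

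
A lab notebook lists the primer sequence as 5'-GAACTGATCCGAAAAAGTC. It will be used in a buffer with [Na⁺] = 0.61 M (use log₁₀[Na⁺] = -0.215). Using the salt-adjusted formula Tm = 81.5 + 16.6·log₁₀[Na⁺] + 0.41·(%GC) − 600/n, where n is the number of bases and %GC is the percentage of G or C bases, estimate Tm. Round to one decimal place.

Length n = 19. Scanning the sequence gives A=8, T=3, G=4, C=4.
G+C = 8, so %GC = 8/19 × 100 = 42.105%
Salt term: 16.6 × (-0.215) = -3.569
GC term: 0.41 × 42.105 = 17.263; length term: −600/19 = −31.579
Tm = 81.5 + (-3.569) + 17.263 − 31.579 = 63.615 → 63.6°C

63.6°C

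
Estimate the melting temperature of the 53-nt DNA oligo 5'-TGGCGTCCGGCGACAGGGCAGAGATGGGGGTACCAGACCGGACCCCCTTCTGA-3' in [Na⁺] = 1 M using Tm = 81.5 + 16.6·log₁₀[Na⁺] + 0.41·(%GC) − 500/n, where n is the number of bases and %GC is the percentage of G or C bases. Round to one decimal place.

Length n = 53. Counting bases: T=7, G=20, A=10, C=16
G+C = 36, so %GC = 36/53 × 100 = 67.925%
Salt term: 16.6 × (0) = 0
GC term: 0.41 × 67.925 = 27.849; length term: −500/53 = −9.434
Tm = 81.5 + (0) + 27.849 − 9.434 = 99.915 → 99.9°C

99.9°C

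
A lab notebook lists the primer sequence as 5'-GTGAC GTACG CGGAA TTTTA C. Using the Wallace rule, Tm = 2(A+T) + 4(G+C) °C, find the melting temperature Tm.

62°C

Counting bases: G=6, A=5, C=4, T=6
So N_AT = 11 and N_GC = 10.
Tm = 2(11) + 4(10) = 22 + 40 = 62°C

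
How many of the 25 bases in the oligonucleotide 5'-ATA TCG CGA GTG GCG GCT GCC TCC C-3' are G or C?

C=9, A=3, T=5, G=8
Total G or C: 8 + 9 = 17

17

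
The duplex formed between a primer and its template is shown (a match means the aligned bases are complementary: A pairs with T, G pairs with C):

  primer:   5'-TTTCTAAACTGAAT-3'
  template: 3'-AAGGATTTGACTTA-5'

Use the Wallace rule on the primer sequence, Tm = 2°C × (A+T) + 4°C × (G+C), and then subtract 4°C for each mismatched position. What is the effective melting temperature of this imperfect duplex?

30°C

Primer base counts: A=5, T=6, G=1, C=2 → A+T=11, G+C=3
Perfect-match Tm = 2(11) + 4(3) = 22 + 12 = 34°C
Mismatches (positions where the bases are not complementary): 1 (at position 3)
Effective Tm = 34 − 1×4 = 34 − 4 = 30°C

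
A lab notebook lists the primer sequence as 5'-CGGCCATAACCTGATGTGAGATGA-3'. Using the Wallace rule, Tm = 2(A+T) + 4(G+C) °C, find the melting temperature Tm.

Base counts: C=5, T=5, G=7, A=7
So N_AT = 12 and N_GC = 12.
Tm = 4·12 + 2·12 = 48 + 24 = 72°C

72°C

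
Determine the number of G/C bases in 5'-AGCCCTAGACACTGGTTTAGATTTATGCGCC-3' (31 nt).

15

Scanning the sequence gives A=7, T=9, G=7, C=8.
G+C = 7 + 8 = 15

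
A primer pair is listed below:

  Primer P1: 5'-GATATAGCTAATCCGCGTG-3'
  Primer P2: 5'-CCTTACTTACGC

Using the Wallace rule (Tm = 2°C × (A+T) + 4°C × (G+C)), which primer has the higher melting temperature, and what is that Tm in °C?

Primer P1: A+T=10, G+C=9 → Tm = 2(10)+4(9) = 56°C
Primer P2: A+T=6, G+C=6 → Tm = 2(6)+4(6) = 36°C
56°C vs 36°C → primer P1 is higher.

Primer P1, 56°C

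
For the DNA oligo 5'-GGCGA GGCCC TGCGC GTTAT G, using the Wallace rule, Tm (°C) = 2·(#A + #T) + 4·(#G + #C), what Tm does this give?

A=2, G=9, C=6, T=4
AT pairs contribute 6, GC pairs contribute 15.
Tm = 2×6 + 4×15 = 72°C

72°C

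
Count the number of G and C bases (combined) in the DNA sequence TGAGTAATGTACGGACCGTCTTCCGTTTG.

14

Counting bases: T=10, C=6, A=5, G=8
G+C = 8 + 6 = 14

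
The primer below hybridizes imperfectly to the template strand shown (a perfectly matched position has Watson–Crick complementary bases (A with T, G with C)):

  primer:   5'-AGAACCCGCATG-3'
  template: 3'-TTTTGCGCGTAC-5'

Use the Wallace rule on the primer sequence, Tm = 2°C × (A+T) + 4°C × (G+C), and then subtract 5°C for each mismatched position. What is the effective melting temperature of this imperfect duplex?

Primer base counts: A=4, T=1, G=3, C=4 → A+T=5, G+C=7
Perfect-match Tm = 2(5) + 4(7) = 10 + 28 = 38°C
Mismatches (positions where the bases are not complementary): 2 (at positions 2, 6)
Effective Tm = 38 − 2×5 = 38 − 10 = 28°C

28°C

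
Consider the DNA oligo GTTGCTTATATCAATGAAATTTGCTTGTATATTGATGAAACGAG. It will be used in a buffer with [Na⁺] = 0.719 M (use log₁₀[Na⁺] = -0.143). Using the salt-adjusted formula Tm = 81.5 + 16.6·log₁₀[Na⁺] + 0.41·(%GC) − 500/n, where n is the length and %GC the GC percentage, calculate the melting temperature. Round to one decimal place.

Length n = 44. Base counts: T=17, A=14, C=4, G=9
G+C = 13, so %GC = 13/44 × 100 = 29.545%
Salt term: 16.6 × (-0.143) = -2.374
GC term: 0.41 × 29.545 = 12.113; length term: −500/44 = −11.364
Tm = 81.5 + (-2.374) + 12.113 − 11.364 = 79.875 → 79.9°C

79.9°C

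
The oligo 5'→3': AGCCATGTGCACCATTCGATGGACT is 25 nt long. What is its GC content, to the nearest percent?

52%

Base counts: G=6, C=7, A=6, T=6
G+C = 6 + 7 = 13 out of 25 bases
%GC = 13/25 × 100 = 52% ≈ 52%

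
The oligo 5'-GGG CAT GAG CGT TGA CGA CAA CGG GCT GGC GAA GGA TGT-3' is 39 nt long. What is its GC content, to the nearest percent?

62%

Scanning the sequence gives T=6, G=17, C=7, A=9.
G+C = 17 + 7 = 24 out of 39 bases
%GC = 24/39 × 100 = 61.54% ≈ 62%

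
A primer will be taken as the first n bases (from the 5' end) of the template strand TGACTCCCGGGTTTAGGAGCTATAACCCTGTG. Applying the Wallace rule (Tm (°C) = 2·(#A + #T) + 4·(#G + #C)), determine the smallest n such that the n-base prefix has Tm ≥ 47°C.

n = 16

First 15 bases: TGACTCCCGGGTTTA → Tm = 46°C (< 47°C)
First 16 bases: TGACTCCCGGGTTTAG → Tm = 50°C (≥ 47°C)
Each additional base adds 2°C (A/T) or 4°C (G/C), so Tm is non-decreasing in n; n = 16 is the first length to reach 47°C.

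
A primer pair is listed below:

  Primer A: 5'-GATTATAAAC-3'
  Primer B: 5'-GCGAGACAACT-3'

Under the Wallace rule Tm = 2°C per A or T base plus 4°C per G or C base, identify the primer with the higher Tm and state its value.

Primer A: A+T=8, G+C=2 → Tm = 2(8)+4(2) = 24°C
Primer B: A+T=5, G+C=6 → Tm = 2(5)+4(6) = 34°C
24°C vs 34°C → primer B is higher.

Primer B, 34°C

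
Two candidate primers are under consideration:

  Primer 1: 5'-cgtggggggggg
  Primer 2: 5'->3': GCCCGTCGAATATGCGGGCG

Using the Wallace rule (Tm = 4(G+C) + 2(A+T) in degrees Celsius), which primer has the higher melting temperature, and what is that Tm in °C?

Primer 1: A+T=1, G+C=11 → Tm = 2(1)+4(11) = 46°C
Primer 2: A+T=6, G+C=14 → Tm = 2(6)+4(14) = 68°C
46°C vs 68°C → primer 2 is higher.

Primer 2, 68°C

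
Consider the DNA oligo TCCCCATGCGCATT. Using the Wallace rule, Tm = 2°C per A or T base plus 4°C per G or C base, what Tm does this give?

C=6, A=2, T=4, G=2
A+T = 6, G+C = 8
Tm = 2(6) + 4(8) = 12 + 32 = 44°C

44°C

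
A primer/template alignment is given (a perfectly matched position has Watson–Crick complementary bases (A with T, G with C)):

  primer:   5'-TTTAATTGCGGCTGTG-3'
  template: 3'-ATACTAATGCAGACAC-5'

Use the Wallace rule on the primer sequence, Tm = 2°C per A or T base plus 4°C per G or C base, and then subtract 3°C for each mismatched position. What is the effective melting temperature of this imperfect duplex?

Primer base counts: A=2, T=7, G=5, C=2 → A+T=9, G+C=7
Perfect-match Tm = 2(9) + 4(7) = 18 + 28 = 46°C
Mismatches (positions where the bases are not complementary): 4 (at positions 2, 4, 8, 11)
Effective Tm = 46 − 4×3 = 46 − 12 = 34°C

34°C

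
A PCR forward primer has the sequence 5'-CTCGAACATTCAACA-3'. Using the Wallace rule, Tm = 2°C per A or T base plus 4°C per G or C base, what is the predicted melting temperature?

Counting bases: G=1, C=5, A=6, T=3
AT pairs contribute 9, GC pairs contribute 6.
Tm = 2(9) + 4(6) = 18 + 24 = 42°C

42°C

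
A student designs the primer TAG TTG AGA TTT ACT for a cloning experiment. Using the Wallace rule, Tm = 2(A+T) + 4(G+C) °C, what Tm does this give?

38°C

Base counts: A=4, G=3, T=7, C=1
A+T = 11, G+C = 4
Tm = 4·4 + 2·11 = 16 + 22 = 38°C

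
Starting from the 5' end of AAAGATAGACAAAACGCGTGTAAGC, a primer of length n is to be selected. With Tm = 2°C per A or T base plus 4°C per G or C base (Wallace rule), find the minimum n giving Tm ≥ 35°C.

n = 15

First 14 bases: AAAGATAGACAAAA → Tm = 34°C (< 35°C)
First 15 bases: AAAGATAGACAAAAC → Tm = 38°C (≥ 35°C)
Since every base adds ≥2°C, Tm only increases with n, so the threshold is first crossed at n = 15.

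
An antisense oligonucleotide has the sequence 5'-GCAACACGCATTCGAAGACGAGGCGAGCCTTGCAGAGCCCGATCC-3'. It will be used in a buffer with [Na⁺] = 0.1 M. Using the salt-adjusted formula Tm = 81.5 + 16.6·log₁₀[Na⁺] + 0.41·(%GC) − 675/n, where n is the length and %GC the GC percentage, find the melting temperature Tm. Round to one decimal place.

Length n = 45. Counting bases: A=12, T=5, G=13, C=15
G+C = 28, so %GC = 28/45 × 100 = 62.222%
Salt term: 16.6 × (-1) = -16.6
GC term: 0.41 × 62.222 = 25.511; length term: −675/45 = −15
Tm = 81.5 + (-16.6) + 25.511 − 15 = 75.411 → 75.4°C

75.4°C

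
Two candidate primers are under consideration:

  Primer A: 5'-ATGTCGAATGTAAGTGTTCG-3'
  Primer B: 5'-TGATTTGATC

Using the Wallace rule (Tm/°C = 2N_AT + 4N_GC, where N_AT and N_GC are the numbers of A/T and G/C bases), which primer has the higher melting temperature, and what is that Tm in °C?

Primer A, 56°C

Primer A: A+T=12, G+C=8 → Tm = 2(12)+4(8) = 56°C
Primer B: A+T=7, G+C=3 → Tm = 2(7)+4(3) = 26°C
56°C vs 26°C → primer A is higher.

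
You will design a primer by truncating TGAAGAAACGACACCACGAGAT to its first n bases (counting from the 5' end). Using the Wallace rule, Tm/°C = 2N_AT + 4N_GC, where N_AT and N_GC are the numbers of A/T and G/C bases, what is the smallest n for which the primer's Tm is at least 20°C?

n = 8

First 7 bases: TGAAGAA → Tm = 18°C (< 20°C)
First 8 bases: TGAAGAAA → Tm = 20°C (≥ 20°C)
Each additional base adds 2°C (A/T) or 4°C (G/C), so Tm is non-decreasing in n; n = 8 is the first length to reach 20°C.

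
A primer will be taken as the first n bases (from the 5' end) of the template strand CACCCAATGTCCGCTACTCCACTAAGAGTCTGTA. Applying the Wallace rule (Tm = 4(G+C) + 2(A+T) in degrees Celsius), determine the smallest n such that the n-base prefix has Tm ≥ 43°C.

First 13 bases: CACCCAATGTCCG → Tm = 42°C (< 43°C)
First 14 bases: CACCCAATGTCCGC → Tm = 46°C (≥ 43°C)
Since every base adds ≥2°C, Tm only increases with n, so the threshold is first crossed at n = 14.

n = 14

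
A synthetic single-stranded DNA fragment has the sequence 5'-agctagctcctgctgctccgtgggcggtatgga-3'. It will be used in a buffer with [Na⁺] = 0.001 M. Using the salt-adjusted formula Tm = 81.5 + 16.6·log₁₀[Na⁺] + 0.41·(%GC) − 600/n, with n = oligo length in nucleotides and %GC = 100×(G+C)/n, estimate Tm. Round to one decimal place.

Length n = 33. Counting bases: T=8, G=12, A=4, C=9
G+C = 21, so %GC = 21/33 × 100 = 63.636%
Salt term: 16.6 × (-3) = -49.8
GC term: 0.41 × 63.636 = 26.091; length term: −600/33 = −18.182
Tm = 81.5 + (-49.8) + 26.091 − 18.182 = 39.609 → 39.6°C

39.6°C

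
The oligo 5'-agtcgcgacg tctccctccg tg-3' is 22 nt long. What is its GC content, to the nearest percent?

68%

Scanning the sequence gives C=9, G=6, A=2, T=5.
G+C = 6 + 9 = 15 out of 22 bases
%GC = 15/22 × 100 = 68.18% ≈ 68%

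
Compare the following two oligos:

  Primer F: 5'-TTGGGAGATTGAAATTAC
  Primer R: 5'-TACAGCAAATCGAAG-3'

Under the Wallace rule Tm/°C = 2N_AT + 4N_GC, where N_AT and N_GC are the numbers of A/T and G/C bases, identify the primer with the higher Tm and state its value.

Primer F, 48°C

Primer F: A+T=12, G+C=6 → Tm = 2(12)+4(6) = 48°C
Primer R: A+T=9, G+C=6 → Tm = 2(9)+4(6) = 42°C
48°C vs 42°C → primer F is higher.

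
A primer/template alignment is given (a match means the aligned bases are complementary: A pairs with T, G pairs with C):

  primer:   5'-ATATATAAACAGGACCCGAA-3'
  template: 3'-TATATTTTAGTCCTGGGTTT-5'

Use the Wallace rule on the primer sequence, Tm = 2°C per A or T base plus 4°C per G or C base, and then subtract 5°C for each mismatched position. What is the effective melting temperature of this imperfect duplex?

39°C

Primer base counts: A=10, T=3, G=3, C=4 → A+T=13, G+C=7
Perfect-match Tm = 2(13) + 4(7) = 26 + 28 = 54°C
Mismatches (positions where the bases are not complementary): 3 (at positions 6, 9, 18)
Effective Tm = 54 − 3×5 = 54 − 15 = 39°C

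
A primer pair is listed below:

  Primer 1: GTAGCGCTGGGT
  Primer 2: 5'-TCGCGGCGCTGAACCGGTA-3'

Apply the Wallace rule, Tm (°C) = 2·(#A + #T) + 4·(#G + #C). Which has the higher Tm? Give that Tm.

Primer 1: A+T=4, G+C=8 → Tm = 2(4)+4(8) = 40°C
Primer 2: A+T=6, G+C=13 → Tm = 2(6)+4(13) = 64°C
40°C vs 64°C → primer 2 is higher.

Primer 2, 64°C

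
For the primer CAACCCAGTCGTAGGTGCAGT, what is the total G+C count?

Base counts: T=4, C=6, G=6, A=5
G+C = 6 + 6 = 12

12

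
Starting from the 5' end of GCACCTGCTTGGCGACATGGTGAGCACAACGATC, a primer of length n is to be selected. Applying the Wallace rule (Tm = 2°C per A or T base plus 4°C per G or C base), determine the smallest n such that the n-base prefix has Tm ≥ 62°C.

n = 19

First 18 bases: GCACCTGCTTGGCGACAT → Tm = 58°C (< 62°C)
First 19 bases: GCACCTGCTTGGCGACATG → Tm = 62°C (≥ 62°C)
Each additional base adds 2°C (A/T) or 4°C (G/C), so Tm is non-decreasing in n; n = 19 is the first length to reach 62°C.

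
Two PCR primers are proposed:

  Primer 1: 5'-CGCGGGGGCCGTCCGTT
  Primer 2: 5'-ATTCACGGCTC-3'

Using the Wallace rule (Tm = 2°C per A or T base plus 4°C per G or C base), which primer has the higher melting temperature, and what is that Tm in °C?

Primer 1, 62°C

Primer 1: A+T=3, G+C=14 → Tm = 2(3)+4(14) = 62°C
Primer 2: A+T=5, G+C=6 → Tm = 2(5)+4(6) = 34°C
62°C vs 34°C → primer 1 is higher.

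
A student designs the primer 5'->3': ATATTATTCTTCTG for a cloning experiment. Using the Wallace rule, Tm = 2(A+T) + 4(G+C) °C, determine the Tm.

34°C

Scanning the sequence gives G=1, A=3, C=2, T=8.
AT pairs contribute 11, GC pairs contribute 3.
Tm = 4·3 + 2·11 = 12 + 22 = 34°C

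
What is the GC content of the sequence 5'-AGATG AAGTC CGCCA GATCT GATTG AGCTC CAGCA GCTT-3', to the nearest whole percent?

51%

Base counts: A=10, T=9, G=10, C=10
G+C = 10 + 10 = 20 out of 39 bases
%GC = 20/39 × 100 = 51.28% ≈ 51%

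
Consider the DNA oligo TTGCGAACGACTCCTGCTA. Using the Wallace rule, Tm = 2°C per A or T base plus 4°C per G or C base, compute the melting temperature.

Scanning the sequence gives G=4, A=4, T=5, C=6.
A+T = 9, G+C = 10
Tm = 4·10 + 2·9 = 40 + 18 = 58°C

58°C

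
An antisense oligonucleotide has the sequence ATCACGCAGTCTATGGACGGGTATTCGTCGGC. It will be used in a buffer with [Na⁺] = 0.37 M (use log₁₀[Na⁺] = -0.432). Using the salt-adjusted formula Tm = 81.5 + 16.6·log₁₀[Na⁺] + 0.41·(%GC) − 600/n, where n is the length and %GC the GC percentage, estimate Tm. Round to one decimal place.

Length n = 32. Counting bases: T=8, A=6, G=10, C=8
G+C = 18, so %GC = 18/32 × 100 = 56.25%
Salt term: 16.6 × (-0.432) = -7.171
GC term: 0.41 × 56.25 = 23.062; length term: −600/32 = −18.75
Tm = 81.5 + (-7.171) + 23.062 − 18.75 = 78.641 → 78.6°C

78.6°C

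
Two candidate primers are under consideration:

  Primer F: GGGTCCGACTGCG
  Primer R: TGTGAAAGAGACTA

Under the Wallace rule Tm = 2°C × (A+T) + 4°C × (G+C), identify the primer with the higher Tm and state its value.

Primer F, 46°C

Primer F: A+T=3, G+C=10 → Tm = 2(3)+4(10) = 46°C
Primer R: A+T=9, G+C=5 → Tm = 2(9)+4(5) = 38°C
46°C vs 38°C → primer F is higher.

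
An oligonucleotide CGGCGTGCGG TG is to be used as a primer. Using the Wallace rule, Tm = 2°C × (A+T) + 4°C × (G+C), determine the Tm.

Scanning the sequence gives C=3, G=7, T=2, A=0.
AT pairs contribute 2, GC pairs contribute 10.
Tm = 2×2 + 4×10 = 44°C

44°C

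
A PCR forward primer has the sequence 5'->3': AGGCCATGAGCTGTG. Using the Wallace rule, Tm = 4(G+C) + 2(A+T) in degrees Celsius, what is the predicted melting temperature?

48°C

Scanning the sequence gives C=3, G=6, T=3, A=3.
A+T = 6, G+C = 9
Tm = 2×6 + 4×9 = 48°C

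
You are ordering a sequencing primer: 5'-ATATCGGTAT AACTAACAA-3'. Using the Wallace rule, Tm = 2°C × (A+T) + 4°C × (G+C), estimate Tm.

Counting bases: C=3, T=5, G=2, A=9
A+T = 14, G+C = 5
Tm = 4·5 + 2·14 = 20 + 28 = 48°C

48°C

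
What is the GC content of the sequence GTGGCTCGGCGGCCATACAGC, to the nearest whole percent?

71%

Base counts: A=3, T=3, C=7, G=8
G+C = 8 + 7 = 15 out of 21 bases
%GC = 15/21 × 100 = 71.43% ≈ 71%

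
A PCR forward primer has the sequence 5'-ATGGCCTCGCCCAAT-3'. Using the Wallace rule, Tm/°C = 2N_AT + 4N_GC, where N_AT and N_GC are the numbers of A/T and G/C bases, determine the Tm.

Base counts: G=3, A=3, C=6, T=3
A+T = 6, G+C = 9
Tm = 2(6) + 4(9) = 12 + 36 = 48°C

48°C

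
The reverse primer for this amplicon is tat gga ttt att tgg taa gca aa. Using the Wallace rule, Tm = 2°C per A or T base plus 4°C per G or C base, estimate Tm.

58°C

Scanning the sequence gives A=8, T=9, G=5, C=1.
AT pairs contribute 17, GC pairs contribute 6.
Tm = 2(17) + 4(6) = 34 + 24 = 58°C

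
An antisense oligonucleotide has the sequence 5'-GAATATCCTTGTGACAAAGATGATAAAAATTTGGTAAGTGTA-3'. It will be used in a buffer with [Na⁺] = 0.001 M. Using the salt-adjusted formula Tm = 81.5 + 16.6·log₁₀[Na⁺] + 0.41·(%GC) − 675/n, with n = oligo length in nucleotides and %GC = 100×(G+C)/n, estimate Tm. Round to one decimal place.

Length n = 42. C=3, G=9, A=17, T=13
G+C = 12, so %GC = 12/42 × 100 = 28.571%
Salt term: 16.6 × (-3) = -49.8
GC term: 0.41 × 28.571 = 11.714; length term: −675/42 = −16.071
Tm = 81.5 + (-49.8) + 11.714 − 16.071 = 27.343 → 27.3°C

27.3°C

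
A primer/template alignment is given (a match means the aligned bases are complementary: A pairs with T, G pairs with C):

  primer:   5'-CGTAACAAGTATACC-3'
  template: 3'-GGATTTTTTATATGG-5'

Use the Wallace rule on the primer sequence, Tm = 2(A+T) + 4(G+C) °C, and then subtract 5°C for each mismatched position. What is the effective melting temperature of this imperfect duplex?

Primer base counts: A=6, T=3, G=2, C=4 → A+T=9, G+C=6
Perfect-match Tm = 2(9) + 4(6) = 18 + 24 = 42°C
Mismatches (positions where the bases are not complementary): 3 (at positions 2, 6, 9)
Effective Tm = 42 − 3×5 = 42 − 15 = 27°C

27°C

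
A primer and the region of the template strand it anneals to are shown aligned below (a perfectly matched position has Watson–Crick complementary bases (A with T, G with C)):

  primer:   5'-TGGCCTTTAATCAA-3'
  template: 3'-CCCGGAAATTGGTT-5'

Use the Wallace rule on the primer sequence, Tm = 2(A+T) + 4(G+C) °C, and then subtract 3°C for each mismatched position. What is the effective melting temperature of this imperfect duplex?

32°C

Primer base counts: A=4, T=5, G=2, C=3 → A+T=9, G+C=5
Perfect-match Tm = 2(9) + 4(5) = 18 + 20 = 38°C
Mismatches (positions where the bases are not complementary): 2 (at positions 1, 11)
Effective Tm = 38 − 2×3 = 38 − 6 = 32°C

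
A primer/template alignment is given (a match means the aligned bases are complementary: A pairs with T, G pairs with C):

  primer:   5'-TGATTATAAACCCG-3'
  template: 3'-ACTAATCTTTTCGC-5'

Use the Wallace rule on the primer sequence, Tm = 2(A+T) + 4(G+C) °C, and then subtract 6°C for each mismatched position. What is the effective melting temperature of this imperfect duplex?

Primer base counts: A=5, T=4, G=2, C=3 → A+T=9, G+C=5
Perfect-match Tm = 2(9) + 4(5) = 18 + 20 = 38°C
Mismatches (positions where the bases are not complementary): 3 (at positions 7, 11, 12)
Effective Tm = 38 − 3×6 = 38 − 18 = 20°C

20°C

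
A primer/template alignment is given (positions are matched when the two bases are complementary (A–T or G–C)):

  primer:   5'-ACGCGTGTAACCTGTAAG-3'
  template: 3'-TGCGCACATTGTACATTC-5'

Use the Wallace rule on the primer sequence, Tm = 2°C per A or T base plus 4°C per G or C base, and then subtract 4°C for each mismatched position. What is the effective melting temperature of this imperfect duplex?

50°C

Primer base counts: A=5, T=4, G=5, C=4 → A+T=9, G+C=9
Perfect-match Tm = 2(9) + 4(9) = 18 + 36 = 54°C
Mismatches (positions where the bases are not complementary): 1 (at position 12)
Effective Tm = 54 − 1×4 = 54 − 4 = 50°C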